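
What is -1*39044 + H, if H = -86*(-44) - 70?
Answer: -35330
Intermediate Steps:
H = 3714 (H = 3784 - 70 = 3714)
-1*39044 + H = -1*39044 + 3714 = -39044 + 3714 = -35330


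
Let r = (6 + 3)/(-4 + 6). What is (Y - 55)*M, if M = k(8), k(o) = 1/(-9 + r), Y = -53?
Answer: 24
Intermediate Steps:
r = 9/2 ≈ 4.5000
k(o) = -2/9 (k(o) = 1/(-9 + 9/2) = 1/(-9/2) = -2/9)
M = -2/9 ≈ -0.22222
(Y - 55)*M = (-53 - 55)*(-2/9) = -108*(-2/9) = 24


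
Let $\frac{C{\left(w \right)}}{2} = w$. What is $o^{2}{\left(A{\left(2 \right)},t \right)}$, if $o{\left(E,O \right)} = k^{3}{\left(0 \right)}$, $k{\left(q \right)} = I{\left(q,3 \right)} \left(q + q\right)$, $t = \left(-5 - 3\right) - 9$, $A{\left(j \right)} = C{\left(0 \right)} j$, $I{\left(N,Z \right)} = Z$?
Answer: $0$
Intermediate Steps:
$C{\left(w \right)} = 2 w$
$A{\left(j \right)} = 0$ ($A{\left(j \right)} = 2 \cdot 0 j = 0 j = 0$)
$t = -17$ ($t = -8 - 9 = -17$)
$k{\left(q \right)} = 6 q$ ($k{\left(q \right)} = 3 \left(q + q\right) = 3 \cdot 2 q = 6 q$)
$o{\left(E,O \right)} = 0$ ($o{\left(E,O \right)} = \left(6 \cdot 0\right)^{3} = 0^{3} = 0$)
$o^{2}{\left(A{\left(2 \right)},t \right)} = 0^{2} = 0$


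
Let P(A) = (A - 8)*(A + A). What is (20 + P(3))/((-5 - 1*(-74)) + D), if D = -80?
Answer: 10/11 ≈ 0.90909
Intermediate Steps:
P(A) = 2*A*(-8 + A) (P(A) = (-8 + A)*(2*A) = 2*A*(-8 + A))
(20 + P(3))/((-5 - 1*(-74)) + D) = (20 + 2*3*(-8 + 3))/((-5 - 1*(-74)) - 80) = (20 + 2*3*(-5))/((-5 + 74) - 80) = (20 - 30)/(69 - 80) = -10/(-11) = -1/11*(-10) = 10/11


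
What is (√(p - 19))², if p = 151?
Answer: 132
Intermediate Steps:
(√(p - 19))² = (√(151 - 19))² = (√132)² = (2*√33)² = 132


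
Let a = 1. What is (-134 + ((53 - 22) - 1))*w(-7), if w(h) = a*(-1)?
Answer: 104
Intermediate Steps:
w(h) = -1 (w(h) = 1*(-1) = -1)
(-134 + ((53 - 22) - 1))*w(-7) = (-134 + ((53 - 22) - 1))*(-1) = (-134 + (31 - 1))*(-1) = (-134 + 30)*(-1) = -104*(-1) = 104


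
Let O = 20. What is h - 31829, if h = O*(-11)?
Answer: -32049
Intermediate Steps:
h = -220 (h = 20*(-11) = -220)
h - 31829 = -220 - 31829 = -32049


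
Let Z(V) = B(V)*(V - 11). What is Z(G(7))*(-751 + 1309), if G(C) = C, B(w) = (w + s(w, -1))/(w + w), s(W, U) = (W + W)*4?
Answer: -10044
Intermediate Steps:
s(W, U) = 8*W (s(W, U) = (2*W)*4 = 8*W)
B(w) = 9/2 (B(w) = (w + 8*w)/(w + w) = (9*w)/((2*w)) = (9*w)*(1/(2*w)) = 9/2)
Z(V) = -99/2 + 9*V/2 (Z(V) = 9*(V - 11)/2 = 9*(-11 + V)/2 = -99/2 + 9*V/2)
Z(G(7))*(-751 + 1309) = (-99/2 + (9/2)*7)*(-751 + 1309) = (-99/2 + 63/2)*558 = -18*558 = -10044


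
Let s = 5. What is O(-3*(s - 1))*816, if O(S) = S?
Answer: -9792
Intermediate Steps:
O(-3*(s - 1))*816 = -3*(5 - 1)*816 = -3*4*816 = -12*816 = -9792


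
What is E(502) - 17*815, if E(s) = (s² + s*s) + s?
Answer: 490655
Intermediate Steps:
E(s) = s + 2*s² (E(s) = (s² + s²) + s = 2*s² + s = s + 2*s²)
E(502) - 17*815 = 502*(1 + 2*502) - 17*815 = 502*(1 + 1004) - 1*13855 = 502*1005 - 13855 = 504510 - 13855 = 490655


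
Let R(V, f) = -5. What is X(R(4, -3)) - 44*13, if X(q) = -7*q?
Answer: -537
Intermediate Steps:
X(R(4, -3)) - 44*13 = -7*(-5) - 44*13 = 35 - 572 = -537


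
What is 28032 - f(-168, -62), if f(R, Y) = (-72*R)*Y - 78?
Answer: 778062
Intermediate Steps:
f(R, Y) = -78 - 72*R*Y (f(R, Y) = -72*R*Y - 78 = -78 - 72*R*Y)
28032 - f(-168, -62) = 28032 - (-78 - 72*(-168)*(-62)) = 28032 - (-78 - 749952) = 28032 - 1*(-750030) = 28032 + 750030 = 778062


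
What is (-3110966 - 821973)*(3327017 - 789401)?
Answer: -9980288933424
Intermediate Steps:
(-3110966 - 821973)*(3327017 - 789401) = -3932939*2537616 = -9980288933424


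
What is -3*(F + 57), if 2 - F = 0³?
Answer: -177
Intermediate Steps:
F = 2 (F = 2 - 1*0³ = 2 - 1*0 = 2 + 0 = 2)
-3*(F + 57) = -3*(2 + 57) = -3*59 = -177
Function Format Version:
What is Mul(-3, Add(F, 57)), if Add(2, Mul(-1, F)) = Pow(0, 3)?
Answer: -177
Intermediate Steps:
F = 2 (F = Add(2, Mul(-1, Pow(0, 3))) = Add(2, Mul(-1, 0)) = Add(2, 0) = 2)
Mul(-3, Add(F, 57)) = Mul(-3, Add(2, 57)) = Mul(-3, 59) = -177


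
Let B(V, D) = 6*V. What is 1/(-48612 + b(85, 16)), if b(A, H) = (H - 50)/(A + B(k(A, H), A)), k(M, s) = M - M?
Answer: -5/243062 ≈ -2.0571e-5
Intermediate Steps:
k(M, s) = 0
b(A, H) = (-50 + H)/A (b(A, H) = (H - 50)/(A + 6*0) = (-50 + H)/(A + 0) = (-50 + H)/A)
1/(-48612 + b(85, 16)) = 1/(-48612 + (-50 + 16)/85) = 1/(-48612 + (1/85)*(-34)) = 1/(-48612 - 2/5) = 1/(-243062/5) = -5/243062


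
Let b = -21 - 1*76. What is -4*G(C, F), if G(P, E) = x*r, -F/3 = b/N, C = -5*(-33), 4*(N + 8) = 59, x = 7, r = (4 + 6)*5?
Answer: -1400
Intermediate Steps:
r = 50 (r = 10*5 = 50)
N = 27/4 (N = -8 + (1/4)*59 = -8 + 59/4 = 27/4 ≈ 6.7500)
b = -97 (b = -21 - 76 = -97)
C = 165
F = 388/9 (F = -(-291)/27/4 = -(-291)*4/27 = -3*(-388/27) = 388/9 ≈ 43.111)
G(P, E) = 350 (G(P, E) = 7*50 = 350)
-4*G(C, F) = -4*350 = -1400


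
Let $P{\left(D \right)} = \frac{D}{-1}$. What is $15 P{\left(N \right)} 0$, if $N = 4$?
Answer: $0$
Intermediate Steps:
$P{\left(D \right)} = - D$ ($P{\left(D \right)} = D \left(-1\right) = - D$)
$15 P{\left(N \right)} 0 = 15 \left(\left(-1\right) 4\right) 0 = 15 \left(-4\right) 0 = \left(-60\right) 0 = 0$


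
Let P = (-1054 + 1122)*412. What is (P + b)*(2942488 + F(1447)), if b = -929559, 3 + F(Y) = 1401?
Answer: -2654039816098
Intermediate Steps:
F(Y) = 1398 (F(Y) = -3 + 1401 = 1398)
P = 28016 (P = 68*412 = 28016)
(P + b)*(2942488 + F(1447)) = (28016 - 929559)*(2942488 + 1398) = -901543*2943886 = -2654039816098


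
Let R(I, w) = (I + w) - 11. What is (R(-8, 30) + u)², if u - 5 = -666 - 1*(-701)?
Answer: 2601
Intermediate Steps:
R(I, w) = -11 + I + w
u = 40 (u = 5 + (-666 - 1*(-701)) = 5 + (-666 + 701) = 5 + 35 = 40)
(R(-8, 30) + u)² = ((-11 - 8 + 30) + 40)² = (11 + 40)² = 51² = 2601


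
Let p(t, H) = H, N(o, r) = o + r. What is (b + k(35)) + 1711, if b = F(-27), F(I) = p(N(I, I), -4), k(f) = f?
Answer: 1742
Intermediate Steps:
F(I) = -4
b = -4
(b + k(35)) + 1711 = (-4 + 35) + 1711 = 31 + 1711 = 1742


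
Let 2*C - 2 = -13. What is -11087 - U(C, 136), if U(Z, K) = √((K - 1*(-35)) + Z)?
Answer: -11087 - √662/2 ≈ -11100.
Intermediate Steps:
C = -11/2 (C = 1 + (½)*(-13) = 1 - 13/2 = -11/2 ≈ -5.5000)
U(Z, K) = √(35 + K + Z) (U(Z, K) = √((K + 35) + Z) = √((35 + K) + Z) = √(35 + K + Z))
-11087 - U(C, 136) = -11087 - √(35 + 136 - 11/2) = -11087 - √(331/2) = -11087 - √662/2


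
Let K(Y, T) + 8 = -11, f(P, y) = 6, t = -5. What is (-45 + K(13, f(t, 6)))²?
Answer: 4096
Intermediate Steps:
K(Y, T) = -19 (K(Y, T) = -8 - 11 = -19)
(-45 + K(13, f(t, 6)))² = (-45 - 19)² = (-64)² = 4096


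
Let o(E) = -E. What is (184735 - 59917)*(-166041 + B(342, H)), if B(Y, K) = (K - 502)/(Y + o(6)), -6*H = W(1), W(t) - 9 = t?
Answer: -3481815563717/168 ≈ -2.0725e+10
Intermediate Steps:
W(t) = 9 + t
H = -5/3 (H = -(9 + 1)/6 = -⅙*10 = -5/3 ≈ -1.6667)
B(Y, K) = (-502 + K)/(-6 + Y) (B(Y, K) = (K - 502)/(Y - 1*6) = (-502 + K)/(Y - 6) = (-502 + K)/(-6 + Y))
(184735 - 59917)*(-166041 + B(342, H)) = (184735 - 59917)*(-166041 + (-502 - 5/3)/(-6 + 342)) = 124818*(-166041 - 1511/3/336) = 124818*(-166041 + (1/336)*(-1511/3)) = 124818*(-166041 - 1511/1008) = 124818*(-167370839/1008) = -3481815563717/168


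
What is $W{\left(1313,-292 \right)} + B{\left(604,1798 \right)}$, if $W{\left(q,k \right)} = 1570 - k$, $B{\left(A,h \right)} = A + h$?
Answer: $4264$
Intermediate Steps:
$W{\left(1313,-292 \right)} + B{\left(604,1798 \right)} = \left(1570 - -292\right) + \left(604 + 1798\right) = \left(1570 + 292\right) + 2402 = 1862 + 2402 = 4264$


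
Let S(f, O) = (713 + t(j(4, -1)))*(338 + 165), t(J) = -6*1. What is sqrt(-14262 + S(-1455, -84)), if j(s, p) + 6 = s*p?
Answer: sqrt(341359) ≈ 584.26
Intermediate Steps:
j(s, p) = -6 + p*s (j(s, p) = -6 + s*p = -6 + p*s)
t(J) = -6
S(f, O) = 355621 (S(f, O) = (713 - 6)*(338 + 165) = 707*503 = 355621)
sqrt(-14262 + S(-1455, -84)) = sqrt(-14262 + 355621) = sqrt(341359)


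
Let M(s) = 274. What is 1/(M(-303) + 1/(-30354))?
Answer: 30354/8316995 ≈ 0.0036496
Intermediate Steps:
1/(M(-303) + 1/(-30354)) = 1/(274 + 1/(-30354)) = 1/(274 - 1/30354) = 1/(8316995/30354) = 30354/8316995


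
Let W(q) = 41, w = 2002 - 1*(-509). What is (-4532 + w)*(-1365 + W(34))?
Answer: 2675804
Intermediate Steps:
w = 2511 (w = 2002 + 509 = 2511)
(-4532 + w)*(-1365 + W(34)) = (-4532 + 2511)*(-1365 + 41) = -2021*(-1324) = 2675804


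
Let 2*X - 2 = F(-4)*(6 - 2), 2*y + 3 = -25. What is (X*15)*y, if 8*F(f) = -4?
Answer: 0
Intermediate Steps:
y = -14 (y = -3/2 + (1/2)*(-25) = -3/2 - 25/2 = -14)
F(f) = -1/2 (F(f) = (1/8)*(-4) = -1/2)
X = 0 (X = 1 + (-(6 - 2)/2)/2 = 1 + (-1/2*4)/2 = 1 + (1/2)*(-2) = 1 - 1 = 0)
(X*15)*y = (0*15)*(-14) = 0*(-14) = 0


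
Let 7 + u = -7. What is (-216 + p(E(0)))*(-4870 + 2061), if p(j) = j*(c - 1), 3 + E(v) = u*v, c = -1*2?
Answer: 581463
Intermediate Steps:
u = -14 (u = -7 - 7 = -14)
c = -2
E(v) = -3 - 14*v
p(j) = -3*j (p(j) = j*(-2 - 1) = j*(-3) = -3*j)
(-216 + p(E(0)))*(-4870 + 2061) = (-216 - 3*(-3 - 14*0))*(-4870 + 2061) = (-216 - 3*(-3 + 0))*(-2809) = (-216 - 3*(-3))*(-2809) = (-216 + 9)*(-2809) = -207*(-2809) = 581463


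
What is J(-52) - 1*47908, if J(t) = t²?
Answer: -45204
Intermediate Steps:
J(-52) - 1*47908 = (-52)² - 1*47908 = 2704 - 47908 = -45204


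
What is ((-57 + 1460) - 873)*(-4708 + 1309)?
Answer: -1801470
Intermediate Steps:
((-57 + 1460) - 873)*(-4708 + 1309) = (1403 - 873)*(-3399) = 530*(-3399) = -1801470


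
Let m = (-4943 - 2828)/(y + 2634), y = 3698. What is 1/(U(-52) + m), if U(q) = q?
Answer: -6332/337035 ≈ -0.018787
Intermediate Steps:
m = -7771/6332 (m = (-4943 - 2828)/(3698 + 2634) = -7771/6332 ≈ -1.2273)
1/(U(-52) + m) = 1/(-52 - 7771/6332) = 1/(-337035/6332) = -6332/337035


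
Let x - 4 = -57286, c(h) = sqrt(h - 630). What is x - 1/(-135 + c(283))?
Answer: -1063841169/18572 + I*sqrt(347)/18572 ≈ -57282.0 + 0.001003*I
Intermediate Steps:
c(h) = sqrt(-630 + h)
x = -57282 (x = 4 - 57286 = -57282)
x - 1/(-135 + c(283)) = -57282 - 1/(-135 + sqrt(-630 + 283)) = -57282 - 1/(-135 + sqrt(-347)) = -57282 - 1/(-135 + I*sqrt(347))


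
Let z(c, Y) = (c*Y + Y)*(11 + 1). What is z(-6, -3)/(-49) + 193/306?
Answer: -45623/14994 ≈ -3.0428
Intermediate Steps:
z(c, Y) = 12*Y + 12*Y*c (z(c, Y) = (Y*c + Y)*12 = (Y + Y*c)*12 = 12*Y + 12*Y*c)
z(-6, -3)/(-49) + 193/306 = (12*(-3)*(1 - 6))/(-49) + 193/306 = (12*(-3)*(-5))*(-1/49) + 193*(1/306) = 180*(-1/49) + 193/306 = -180/49 + 193/306 = -45623/14994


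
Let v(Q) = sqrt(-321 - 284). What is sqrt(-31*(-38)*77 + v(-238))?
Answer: sqrt(90706 + 11*I*sqrt(5)) ≈ 301.17 + 0.041*I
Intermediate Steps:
v(Q) = 11*I*sqrt(5) (v(Q) = sqrt(-605) = 11*I*sqrt(5))
sqrt(-31*(-38)*77 + v(-238)) = sqrt(-31*(-38)*77 + 11*I*sqrt(5)) = sqrt(1178*77 + 11*I*sqrt(5)) = sqrt(90706 + 11*I*sqrt(5))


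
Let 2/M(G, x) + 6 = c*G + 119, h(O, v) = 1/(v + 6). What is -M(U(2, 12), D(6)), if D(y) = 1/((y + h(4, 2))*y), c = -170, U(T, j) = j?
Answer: 2/1927 ≈ 0.0010379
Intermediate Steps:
h(O, v) = 1/(6 + v)
D(y) = 1/(y*(⅛ + y)) (D(y) = 1/((y + 1/(6 + 2))*y) = 1/((y + 1/8)*y) = 1/((y + ⅛)*y) = 1/((⅛ + y)*y) = 1/(y*(⅛ + y)))
M(G, x) = 2/(113 - 170*G) (M(G, x) = 2/(-6 + (-170*G + 119)) = 2/(-6 + (119 - 170*G)) = 2/(113 - 170*G))
-M(U(2, 12), D(6)) = -2/(113 - 170*12) = -2/(113 - 2040) = -2/(-1927) = -2*(-1)/1927 = -1*(-2/1927) = 2/1927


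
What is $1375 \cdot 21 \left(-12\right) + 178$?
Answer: $-346322$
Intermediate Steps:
$1375 \cdot 21 \left(-12\right) + 178 = 1375 \left(-252\right) + 178 = -346500 + 178 = -346322$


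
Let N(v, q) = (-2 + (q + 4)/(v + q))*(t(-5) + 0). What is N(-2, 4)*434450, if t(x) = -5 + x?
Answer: -8689000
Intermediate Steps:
N(v, q) = 20 - 10*(4 + q)/(q + v) (N(v, q) = (-2 + (q + 4)/(v + q))*((-5 - 5) + 0) = (-2 + (4 + q)/(q + v))*(-10 + 0) = (-2 + (4 + q)/(q + v))*(-10) = 20 - 10*(4 + q)/(q + v))
N(-2, 4)*434450 = (10*(-4 + 4 + 2*(-2))/(4 - 2))*434450 = (10*(-4 + 4 - 4)/2)*434450 = (10*(1/2)*(-4))*434450 = -20*434450 = -8689000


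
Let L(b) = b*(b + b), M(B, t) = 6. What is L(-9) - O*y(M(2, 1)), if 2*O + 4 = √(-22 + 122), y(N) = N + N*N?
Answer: 36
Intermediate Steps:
L(b) = 2*b² (L(b) = b*(2*b) = 2*b²)
y(N) = N + N²
O = 3 (O = -2 + √(-22 + 122)/2 = -2 + √100/2 = -2 + (½)*10 = -2 + 5 = 3)
L(-9) - O*y(M(2, 1)) = 2*(-9)² - 3*6*(1 + 6) = 2*81 - 3*6*7 = 162 - 3*42 = 162 - 1*126 = 162 - 126 = 36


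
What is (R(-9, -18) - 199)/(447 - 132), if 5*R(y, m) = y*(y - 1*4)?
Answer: -878/1575 ≈ -0.55746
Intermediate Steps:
R(y, m) = y*(-4 + y)/5 (R(y, m) = (y*(y - 1*4))/5 = (y*(y - 4))/5 = (y*(-4 + y))/5 = y*(-4 + y)/5)
(R(-9, -18) - 199)/(447 - 132) = ((⅕)*(-9)*(-4 - 9) - 199)/(447 - 132) = ((⅕)*(-9)*(-13) - 199)/315 = (117/5 - 199)*(1/315) = -878/5*1/315 = -878/1575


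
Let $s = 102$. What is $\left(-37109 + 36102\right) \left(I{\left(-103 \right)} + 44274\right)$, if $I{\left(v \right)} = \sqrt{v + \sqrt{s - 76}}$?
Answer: $-44583918 - 1007 i \sqrt{103 - \sqrt{26}} \approx -4.4584 \cdot 10^{7} - 9963.8 i$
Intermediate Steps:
$I{\left(v \right)} = \sqrt{v + \sqrt{26}}$ ($I{\left(v \right)} = \sqrt{v + \sqrt{102 - 76}} = \sqrt{v + \sqrt{26}}$)
$\left(-37109 + 36102\right) \left(I{\left(-103 \right)} + 44274\right) = \left(-37109 + 36102\right) \left(\sqrt{-103 + \sqrt{26}} + 44274\right) = - 1007 \left(44274 + \sqrt{-103 + \sqrt{26}}\right) = -44583918 - 1007 \sqrt{-103 + \sqrt{26}}$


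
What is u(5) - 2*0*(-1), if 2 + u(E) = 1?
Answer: -1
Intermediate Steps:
u(E) = -1 (u(E) = -2 + 1 = -1)
u(5) - 2*0*(-1) = -1 - 2*0*(-1) = -1 + 0*(-1) = -1 + 0 = -1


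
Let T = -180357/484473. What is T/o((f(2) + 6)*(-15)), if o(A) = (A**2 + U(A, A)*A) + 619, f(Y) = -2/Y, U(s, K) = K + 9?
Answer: -60119/1807730254 ≈ -3.3257e-5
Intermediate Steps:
U(s, K) = 9 + K
T = -60119/161491 (T = -180357*1/484473 = -60119/161491 ≈ -0.37227)
o(A) = 619 + A**2 + A*(9 + A) (o(A) = (A**2 + (9 + A)*A) + 619 = (A**2 + A*(9 + A)) + 619 = 619 + A**2 + A*(9 + A))
T/o((f(2) + 6)*(-15)) = -60119/(161491*(619 + ((-2/2 + 6)*(-15))**2 + ((-2/2 + 6)*(-15))*(9 + (-2/2 + 6)*(-15)))) = -60119/(161491*(619 + ((-2*1/2 + 6)*(-15))**2 + ((-2*1/2 + 6)*(-15))*(9 + (-2*1/2 + 6)*(-15)))) = -60119/(161491*(619 + ((-1 + 6)*(-15))**2 + ((-1 + 6)*(-15))*(9 + (-1 + 6)*(-15)))) = -60119/(161491*(619 + (5*(-15))**2 + (5*(-15))*(9 + 5*(-15)))) = -60119/(161491*(619 + (-75)**2 - 75*(9 - 75))) = -60119/(161491*(619 + 5625 - 75*(-66))) = -60119/(161491*(619 + 5625 + 4950)) = -60119/161491/11194 = -60119/161491*1/11194 = -60119/1807730254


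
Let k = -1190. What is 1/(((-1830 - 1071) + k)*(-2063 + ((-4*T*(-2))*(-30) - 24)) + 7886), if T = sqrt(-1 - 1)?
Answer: 2848601/24986256162003 - 327280*I*sqrt(2)/24986256162003 ≈ 1.1401e-7 - 1.8524e-8*I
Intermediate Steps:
T = I*sqrt(2) (T = sqrt(-2) = I*sqrt(2) ≈ 1.4142*I)
1/(((-1830 - 1071) + k)*(-2063 + ((-4*T*(-2))*(-30) - 24)) + 7886) = 1/(((-1830 - 1071) - 1190)*(-2063 + ((-4*I*sqrt(2)*(-2))*(-30) - 24)) + 7886) = 1/((-2901 - 1190)*(-2063 + ((-4*I*sqrt(2)*(-2))*(-30) - 24)) + 7886) = 1/(-4091*(-2063 + ((8*I*sqrt(2))*(-30) - 24)) + 7886) = 1/(-4091*(-2063 + (-240*I*sqrt(2) - 24)) + 7886) = 1/(-4091*(-2063 + (-24 - 240*I*sqrt(2))) + 7886) = 1/(-4091*(-2087 - 240*I*sqrt(2)) + 7886) = 1/((8537917 + 981840*I*sqrt(2)) + 7886) = 1/(8545803 + 981840*I*sqrt(2))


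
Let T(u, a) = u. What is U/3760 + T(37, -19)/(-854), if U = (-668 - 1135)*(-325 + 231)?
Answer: 769141/17080 ≈ 45.032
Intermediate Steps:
U = 169482 (U = -1803*(-94) = 169482)
U/3760 + T(37, -19)/(-854) = 169482/3760 + 37/(-854) = 169482*(1/3760) + 37*(-1/854) = 1803/40 - 37/854 = 769141/17080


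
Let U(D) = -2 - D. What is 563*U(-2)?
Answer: 0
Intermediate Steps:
563*U(-2) = 563*(-2 - 1*(-2)) = 563*(-2 + 2) = 563*0 = 0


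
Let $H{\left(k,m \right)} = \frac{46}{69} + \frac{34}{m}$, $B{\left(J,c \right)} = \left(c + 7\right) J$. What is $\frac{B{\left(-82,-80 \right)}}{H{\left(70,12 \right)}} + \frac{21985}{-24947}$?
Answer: $\frac{298511589}{174629} \approx 1709.4$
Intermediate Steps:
$B{\left(J,c \right)} = J \left(7 + c\right)$ ($B{\left(J,c \right)} = \left(7 + c\right) J = J \left(7 + c\right)$)
$H{\left(k,m \right)} = \frac{2}{3} + \frac{34}{m}$ ($H{\left(k,m \right)} = 46 \cdot \frac{1}{69} + \frac{34}{m} = \frac{2}{3} + \frac{34}{m}$)
$\frac{B{\left(-82,-80 \right)}}{H{\left(70,12 \right)}} + \frac{21985}{-24947} = \frac{\left(-82\right) \left(7 - 80\right)}{\frac{2}{3} + \frac{34}{12}} + \frac{21985}{-24947} = \frac{\left(-82\right) \left(-73\right)}{\frac{2}{3} + 34 \cdot \frac{1}{12}} + 21985 \left(- \frac{1}{24947}\right) = \frac{5986}{\frac{2}{3} + \frac{17}{6}} - \frac{21985}{24947} = \frac{5986}{\frac{7}{2}} - \frac{21985}{24947} = 5986 \cdot \frac{2}{7} - \frac{21985}{24947} = \frac{11972}{7} - \frac{21985}{24947} = \frac{298511589}{174629}$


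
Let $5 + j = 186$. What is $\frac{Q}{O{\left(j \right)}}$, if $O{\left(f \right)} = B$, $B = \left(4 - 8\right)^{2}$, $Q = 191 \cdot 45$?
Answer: $\frac{8595}{16} \approx 537.19$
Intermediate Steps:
$j = 181$ ($j = -5 + 186 = 181$)
$Q = 8595$
$B = 16$ ($B = \left(-4\right)^{2} = 16$)
$O{\left(f \right)} = 16$
$\frac{Q}{O{\left(j \right)}} = \frac{8595}{16}$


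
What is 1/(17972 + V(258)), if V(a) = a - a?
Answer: 1/17972 ≈ 5.5642e-5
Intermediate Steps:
V(a) = 0
1/(17972 + V(258)) = 1/(17972 + 0) = 1/17972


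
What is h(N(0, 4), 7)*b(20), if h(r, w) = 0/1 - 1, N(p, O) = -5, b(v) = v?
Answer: -20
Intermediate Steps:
h(r, w) = -1 (h(r, w) = 0*1 - 1 = 0 - 1 = -1)
h(N(0, 4), 7)*b(20) = -1*20 = -20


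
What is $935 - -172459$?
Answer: $173394$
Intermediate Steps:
$935 - -172459 = 935 + 172459 = 173394$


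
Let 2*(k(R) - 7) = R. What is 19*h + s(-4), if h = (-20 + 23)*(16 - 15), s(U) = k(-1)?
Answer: 127/2 ≈ 63.500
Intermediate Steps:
k(R) = 7 + R/2
s(U) = 13/2 (s(U) = 7 + (½)*(-1) = 7 - ½ = 13/2)
h = 3 (h = 3*1 = 3)
19*h + s(-4) = 19*3 + 13/2 = 57 + 13/2 = 127/2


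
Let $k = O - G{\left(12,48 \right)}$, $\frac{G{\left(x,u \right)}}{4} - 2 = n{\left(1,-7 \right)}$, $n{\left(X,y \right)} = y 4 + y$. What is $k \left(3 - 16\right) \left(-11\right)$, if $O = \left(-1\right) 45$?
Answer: $12441$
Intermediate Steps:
$O = -45$
$n{\left(X,y \right)} = 5 y$ ($n{\left(X,y \right)} = 4 y + y = 5 y$)
$G{\left(x,u \right)} = -132$ ($G{\left(x,u \right)} = 8 + 4 \cdot 5 \left(-7\right) = 8 + 4 \left(-35\right) = 8 - 140 = -132$)
$k = 87$ ($k = -45 - -132 = -45 + 132 = 87$)
$k \left(3 - 16\right) \left(-11\right) = 87 \left(3 - 16\right) \left(-11\right) = 87 \left(\left(-13\right) \left(-11\right)\right) = 87 \cdot 143 = 12441$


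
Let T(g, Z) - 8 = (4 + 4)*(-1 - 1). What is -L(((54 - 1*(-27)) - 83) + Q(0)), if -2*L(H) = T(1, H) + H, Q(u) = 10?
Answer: 0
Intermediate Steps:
T(g, Z) = -8 (T(g, Z) = 8 + (4 + 4)*(-1 - 1) = 8 + 8*(-2) = 8 - 16 = -8)
L(H) = 4 - H/2 (L(H) = -(-8 + H)/2 = 4 - H/2)
-L(((54 - 1*(-27)) - 83) + Q(0)) = -(4 - (((54 - 1*(-27)) - 83) + 10)/2) = -(4 - (((54 + 27) - 83) + 10)/2) = -(4 - ((81 - 83) + 10)/2) = -(4 - (-2 + 10)/2) = -(4 - ½*8) = -(4 - 4) = -1*0 = 0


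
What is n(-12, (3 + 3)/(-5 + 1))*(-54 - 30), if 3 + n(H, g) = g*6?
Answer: 1008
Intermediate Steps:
n(H, g) = -3 + 6*g (n(H, g) = -3 + g*6 = -3 + 6*g)
n(-12, (3 + 3)/(-5 + 1))*(-54 - 30) = (-3 + 6*((3 + 3)/(-5 + 1)))*(-54 - 30) = (-3 + 6*(6/(-4)))*(-84) = (-3 + 6*(6*(-1/4)))*(-84) = (-3 + 6*(-3/2))*(-84) = (-3 - 9)*(-84) = -12*(-84) = 1008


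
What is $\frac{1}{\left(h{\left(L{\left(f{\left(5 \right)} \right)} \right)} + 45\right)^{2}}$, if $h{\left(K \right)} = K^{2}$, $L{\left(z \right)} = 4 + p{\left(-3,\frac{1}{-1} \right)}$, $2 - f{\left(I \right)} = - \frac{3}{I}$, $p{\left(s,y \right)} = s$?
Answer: $\frac{1}{2116} \approx 0.00047259$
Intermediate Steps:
$f{\left(I \right)} = 2 + \frac{3}{I}$ ($f{\left(I \right)} = 2 - - \frac{3}{I} = 2 + \frac{3}{I}$)
$L{\left(z \right)} = 1$ ($L{\left(z \right)} = 4 - 3 = 1$)
$\frac{1}{\left(h{\left(L{\left(f{\left(5 \right)} \right)} \right)} + 45\right)^{2}} = \frac{1}{\left(1^{2} + 45\right)^{2}} = \frac{1}{\left(1 + 45\right)^{2}} = \frac{1}{46^{2}} = \frac{1}{2116}$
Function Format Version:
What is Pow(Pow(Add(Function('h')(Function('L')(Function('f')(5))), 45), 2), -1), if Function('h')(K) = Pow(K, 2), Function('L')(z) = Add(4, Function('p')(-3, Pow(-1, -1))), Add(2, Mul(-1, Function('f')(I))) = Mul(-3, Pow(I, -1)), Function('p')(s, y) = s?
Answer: Rational(1, 2116) ≈ 0.00047259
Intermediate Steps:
Function('f')(I) = Add(2, Mul(3, Pow(I, -1))) (Function('f')(I) = Add(2, Mul(-1, Mul(-3, Pow(I, -1)))) = Add(2, Mul(3, Pow(I, -1))))
Function('L')(z) = 1 (Function('L')(z) = Add(4, -3) = 1)
Pow(Pow(Add(Function('h')(Function('L')(Function('f')(5))), 45), 2), -1) = Pow(Pow(Add(Pow(1, 2), 45), 2), -1) = Pow(Pow(Add(1, 45), 2), -1) = Pow(Pow(46, 2), -1) = Pow(2116, -1) = Rational(1, 2116)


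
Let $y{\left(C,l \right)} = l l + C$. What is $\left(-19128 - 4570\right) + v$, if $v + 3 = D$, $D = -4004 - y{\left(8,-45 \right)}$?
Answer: $-29738$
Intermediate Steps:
$y{\left(C,l \right)} = C + l^{2}$ ($y{\left(C,l \right)} = l^{2} + C = C + l^{2}$)
$D = -6037$ ($D = -4004 - \left(8 + \left(-45\right)^{2}\right) = -4004 - \left(8 + 2025\right) = -4004 - 2033 = -6037$)
$v = -6040$ ($v = -3 - 6037 = -6040$)
$\left(-19128 - 4570\right) + v = \left(-19128 - 4570\right) - 6040 = -23698 - 6040 = -29738$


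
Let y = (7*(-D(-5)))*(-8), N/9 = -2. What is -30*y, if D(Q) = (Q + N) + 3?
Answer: 33600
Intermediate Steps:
N = -18 (N = 9*(-2) = -18)
D(Q) = -15 + Q (D(Q) = (Q - 18) + 3 = (-18 + Q) + 3 = -15 + Q)
y = -1120 (y = (7*(-(-15 - 5)))*(-8) = (7*(-1*(-20)))*(-8) = (7*20)*(-8) = 140*(-8) = -1120)
-30*y = -30*(-1120) = 33600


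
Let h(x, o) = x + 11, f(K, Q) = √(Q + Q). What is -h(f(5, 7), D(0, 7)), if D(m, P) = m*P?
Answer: -11 - √14 ≈ -14.742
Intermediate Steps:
f(K, Q) = √2*√Q (f(K, Q) = √(2*Q) = √2*√Q)
D(m, P) = P*m
h(x, o) = 11 + x
-h(f(5, 7), D(0, 7)) = -(11 + √2*√7) = -(11 + √14) = -11 - √14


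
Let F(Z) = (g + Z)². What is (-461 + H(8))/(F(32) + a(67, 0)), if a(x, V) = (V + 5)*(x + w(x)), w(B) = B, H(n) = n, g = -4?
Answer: -453/1454 ≈ -0.31155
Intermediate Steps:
a(x, V) = 2*x*(5 + V) (a(x, V) = (V + 5)*(x + x) = (5 + V)*(2*x) = 2*x*(5 + V))
F(Z) = (-4 + Z)²
(-461 + H(8))/(F(32) + a(67, 0)) = (-461 + 8)/((-4 + 32)² + 2*67*(5 + 0)) = -453/(28² + 2*67*5) = -453/(784 + 670) = -453/1454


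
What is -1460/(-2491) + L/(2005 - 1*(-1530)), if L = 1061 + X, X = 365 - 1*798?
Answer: 6725448/8805685 ≈ 0.76376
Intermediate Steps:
X = -433 (X = 365 - 798 = -433)
L = 628 (L = 1061 - 433 = 628)
-1460/(-2491) + L/(2005 - 1*(-1530)) = -1460/(-2491) + 628/(2005 - 1*(-1530)) = -1460*(-1/2491) + 628/(2005 + 1530) = 1460/2491 + 628/3535 = 6725448/8805685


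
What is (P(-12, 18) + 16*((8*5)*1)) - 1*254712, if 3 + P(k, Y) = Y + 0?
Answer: -254057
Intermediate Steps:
P(k, Y) = -3 + Y (P(k, Y) = -3 + (Y + 0) = -3 + Y)
(P(-12, 18) + 16*((8*5)*1)) - 1*254712 = ((-3 + 18) + 16*((8*5)*1)) - 1*254712 = (15 + 16*(40*1)) - 254712 = (15 + 16*40) - 254712 = (15 + 640) - 254712 = 655 - 254712 = -254057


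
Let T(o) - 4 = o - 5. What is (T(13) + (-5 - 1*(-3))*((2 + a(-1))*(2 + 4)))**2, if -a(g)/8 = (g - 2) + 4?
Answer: 7056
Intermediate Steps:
a(g) = -16 - 8*g (a(g) = -8*((g - 2) + 4) = -8*((-2 + g) + 4) = -8*(2 + g) = -16 - 8*g)
T(o) = -1 + o (T(o) = 4 + (o - 5) = 4 + (-5 + o) = -1 + o)
(T(13) + (-5 - 1*(-3))*((2 + a(-1))*(2 + 4)))**2 = ((-1 + 13) + (-5 - 1*(-3))*((2 + (-16 - 8*(-1)))*(2 + 4)))**2 = (12 + (-5 + 3)*((2 + (-16 + 8))*6))**2 = (12 - 2*(2 - 8)*6)**2 = (12 - (-12)*6)**2 = (12 - 2*(-36))**2 = (12 + 72)**2 = 84**2 = 7056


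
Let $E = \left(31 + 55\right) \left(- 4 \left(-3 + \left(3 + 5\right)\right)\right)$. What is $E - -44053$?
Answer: $42333$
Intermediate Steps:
$E = -1720$ ($E = 86 \left(- 4 \left(-3 + 8\right)\right) = 86 \left(\left(-4\right) 5\right) = 86 \left(-20\right) = -1720$)
$E - -44053 = -1720 - -44053 = -1720 + 44053 = 42333$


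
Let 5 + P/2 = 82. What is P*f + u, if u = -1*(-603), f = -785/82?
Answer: -35722/41 ≈ -871.27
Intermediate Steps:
P = 154 (P = -10 + 2*82 = -10 + 164 = 154)
f = -785/82 (f = -785*1/82 = -785/82 ≈ -9.5732)
u = 603
P*f + u = 154*(-785/82) + 603 = -60445/41 + 603 = -35722/41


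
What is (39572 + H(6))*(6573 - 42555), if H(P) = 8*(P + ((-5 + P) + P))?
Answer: -1427621832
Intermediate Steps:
H(P) = -40 + 24*P (H(P) = 8*(P + (-5 + 2*P)) = 8*(-5 + 3*P) = -40 + 24*P)
(39572 + H(6))*(6573 - 42555) = (39572 + (-40 + 24*6))*(6573 - 42555) = (39572 + (-40 + 144))*(-35982) = (39572 + 104)*(-35982) = 39676*(-35982) = -1427621832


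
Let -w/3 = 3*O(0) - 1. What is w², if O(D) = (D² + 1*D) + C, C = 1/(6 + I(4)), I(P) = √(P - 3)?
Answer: 144/49 ≈ 2.9388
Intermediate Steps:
I(P) = √(-3 + P)
C = ⅐ (C = 1/(6 + √(-3 + 4)) = 1/(6 + √1) = 1/(6 + 1) = 1/7 = ⅐ ≈ 0.14286)
O(D) = ⅐ + D + D² (O(D) = (D² + 1*D) + ⅐ = (D² + D) + ⅐ = (D + D²) + ⅐ = ⅐ + D + D²)
w = 12/7 (w = -3*(3*(⅐ + 0 + 0²) - 1) = -3*(3*(⅐ + 0 + 0) - 1) = -3*(3*(⅐) - 1) = -3*(3/7 - 1) = -3*(-4/7) = 12/7 ≈ 1.7143)
w² = (12/7)² = 144/49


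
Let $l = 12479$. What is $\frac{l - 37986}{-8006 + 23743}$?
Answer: $- \frac{25507}{15737} \approx -1.6208$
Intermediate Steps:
$\frac{l - 37986}{-8006 + 23743} = \frac{12479 - 37986}{-8006 + 23743} = - \frac{25507}{15737}$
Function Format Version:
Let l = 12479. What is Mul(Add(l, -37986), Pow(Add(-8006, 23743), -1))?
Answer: Rational(-25507, 15737) ≈ -1.6208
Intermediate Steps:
Mul(Add(l, -37986), Pow(Add(-8006, 23743), -1)) = Mul(Add(12479, -37986), Pow(Add(-8006, 23743), -1)) = Mul(-25507, Pow(15737, -1)) = Mul(-25507, Rational(1, 15737)) = Rational(-25507, 15737)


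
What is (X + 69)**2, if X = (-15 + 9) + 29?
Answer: 8464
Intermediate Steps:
X = 23 (X = -6 + 29 = 23)
(X + 69)**2 = (23 + 69)**2 = 92**2 = 8464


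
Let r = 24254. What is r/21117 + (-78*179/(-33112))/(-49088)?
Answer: 1516238529995/1320138884352 ≈ 1.1485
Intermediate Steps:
r/21117 + (-78*179/(-33112))/(-49088) = 24254/21117 + (-78*179/(-33112))/(-49088) = 24254*(1/21117) - 13962*(-1/33112)*(-1/49088) = 24254/21117 + (6981/16556)*(-1/49088) = 24254/21117 - 537/62515456 = 1516238529995/1320138884352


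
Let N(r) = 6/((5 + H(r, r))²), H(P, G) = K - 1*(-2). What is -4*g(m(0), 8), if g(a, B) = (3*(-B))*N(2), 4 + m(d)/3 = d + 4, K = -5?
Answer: 144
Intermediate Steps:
H(P, G) = -3 (H(P, G) = -5 - 1*(-2) = -5 + 2 = -3)
m(d) = 3*d (m(d) = -12 + 3*(d + 4) = -12 + 3*(4 + d) = -12 + (12 + 3*d) = 3*d)
N(r) = 3/2 (N(r) = 6/((5 - 3)²) = 6/(2²) = 6/4 = 6*(¼) = 3/2)
g(a, B) = -9*B/2 (g(a, B) = (3*(-B))*(3/2) = -3*B*(3/2) = -9*B/2)
-4*g(m(0), 8) = -(-18)*8 = -4*(-36) = 144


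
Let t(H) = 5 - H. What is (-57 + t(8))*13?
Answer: -780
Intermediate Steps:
(-57 + t(8))*13 = (-57 + (5 - 1*8))*13 = (-57 + (5 - 8))*13 = (-57 - 3)*13 = -60*13 = -780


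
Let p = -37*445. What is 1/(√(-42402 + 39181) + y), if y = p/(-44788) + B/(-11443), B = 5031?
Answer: -18921544788629372/846047135613426920865 - 262665561182519056*I*√3221/846047135613426920865 ≈ -2.2365e-5 - 0.01762*I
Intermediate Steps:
p = -16465
y = -36919433/512509084 (y = -16465/(-44788) + 5031/(-11443) = -16465*(-1/44788) + 5031*(-1/11443) = 16465/44788 - 5031/11443 = -36919433/512509084 ≈ -0.072037)
1/(√(-42402 + 39181) + y) = 1/(√(-42402 + 39181) - 36919433/512509084) = 1/(√(-3221) - 36919433/512509084) = 1/(I*√3221 - 36919433/512509084) = 1/(-36919433/512509084 + I*√3221)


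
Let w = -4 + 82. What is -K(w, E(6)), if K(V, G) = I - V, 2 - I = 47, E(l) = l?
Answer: 123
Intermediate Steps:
w = 78
I = -45 (I = 2 - 1*47 = 2 - 47 = -45)
K(V, G) = -45 - V
-K(w, E(6)) = -(-45 - 1*78) = -(-45 - 78) = -1*(-123) = 123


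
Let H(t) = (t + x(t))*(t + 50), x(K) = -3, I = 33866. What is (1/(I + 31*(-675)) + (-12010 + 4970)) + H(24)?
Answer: -70994325/12941 ≈ -5486.0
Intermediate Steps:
H(t) = (-3 + t)*(50 + t) (H(t) = (t - 3)*(t + 50) = (-3 + t)*(50 + t))
(1/(I + 31*(-675)) + (-12010 + 4970)) + H(24) = (1/(33866 + 31*(-675)) + (-12010 + 4970)) + (-150 + 24² + 47*24) = (1/(33866 - 20925) - 7040) + (-150 + 576 + 1128) = (1/12941 - 7040) + 1554 = -91104639/12941 + 1554 = -70994325/12941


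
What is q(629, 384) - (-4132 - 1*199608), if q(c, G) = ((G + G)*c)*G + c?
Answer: 185704017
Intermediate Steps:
q(c, G) = c + 2*c*G² (q(c, G) = ((2*G)*c)*G + c = (2*G*c)*G + c = 2*c*G² + c = c + 2*c*G²)
q(629, 384) - (-4132 - 1*199608) = 629*(1 + 2*384²) - (-4132 - 1*199608) = 629*(1 + 2*147456) - (-4132 - 199608) = 629*(1 + 294912) - 1*(-203740) = 629*294913 + 203740 = 185500277 + 203740 = 185704017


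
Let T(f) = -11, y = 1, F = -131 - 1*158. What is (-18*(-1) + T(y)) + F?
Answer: -282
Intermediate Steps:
F = -289 (F = -131 - 158 = -289)
(-18*(-1) + T(y)) + F = (-18*(-1) - 11) - 289 = (18 - 11) - 289 = 7 - 289 = -282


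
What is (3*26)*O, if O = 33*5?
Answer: 12870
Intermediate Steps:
O = 165
(3*26)*O = (3*26)*165 = 78*165 = 12870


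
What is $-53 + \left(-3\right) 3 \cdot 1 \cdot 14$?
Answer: $-179$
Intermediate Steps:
$-53 + \left(-3\right) 3 \cdot 1 \cdot 14 = -53 + \left(-9\right) 1 \cdot 14 = -53 - 126 = -179$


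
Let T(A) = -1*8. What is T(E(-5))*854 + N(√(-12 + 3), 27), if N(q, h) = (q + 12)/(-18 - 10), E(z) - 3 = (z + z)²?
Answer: -47827/7 - 3*I/28 ≈ -6832.4 - 0.10714*I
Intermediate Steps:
E(z) = 3 + 4*z² (E(z) = 3 + (z + z)² = 3 + (2*z)² = 3 + 4*z²)
T(A) = -8
N(q, h) = -3/7 - q/28 (N(q, h) = (12 + q)/(-28) = (12 + q)*(-1/28) = -3/7 - q/28)
T(E(-5))*854 + N(√(-12 + 3), 27) = -8*854 + (-3/7 - √(-12 + 3)/28) = -6832 + (-3/7 - 3*I/28) = -47827/7 - 3*I/28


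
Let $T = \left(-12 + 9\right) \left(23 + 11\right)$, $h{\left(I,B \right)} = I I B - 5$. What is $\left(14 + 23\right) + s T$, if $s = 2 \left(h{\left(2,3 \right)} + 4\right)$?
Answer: $-2207$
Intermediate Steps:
$h{\left(I,B \right)} = -5 + B I^{2}$ ($h{\left(I,B \right)} = I^{2} B - 5 = B I^{2} - 5 = -5 + B I^{2}$)
$T = -102$ ($T = \left(-3\right) 34 = -102$)
$s = 22$ ($s = 2 \left(\left(-5 + 3 \cdot 2^{2}\right) + 4\right) = 2 \left(\left(-5 + 3 \cdot 4\right) + 4\right) = 2 \left(\left(-5 + 12\right) + 4\right) = 2 \left(7 + 4\right) = 2 \cdot 11 = 22$)
$\left(14 + 23\right) + s T = \left(14 + 23\right) + 22 \left(-102\right) = 37 - 2244 = -2207$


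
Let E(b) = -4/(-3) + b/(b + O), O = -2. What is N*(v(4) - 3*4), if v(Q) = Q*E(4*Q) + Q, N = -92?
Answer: -3680/21 ≈ -175.24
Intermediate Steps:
E(b) = 4/3 + b/(-2 + b) (E(b) = -4/(-3) + b/(b - 2) = -4*(-⅓) + b/(-2 + b) = 4/3 + b/(-2 + b))
v(Q) = Q + Q*(-8 + 28*Q)/(3*(-2 + 4*Q)) (v(Q) = Q*((-8 + 7*(4*Q))/(3*(-2 + 4*Q))) + Q = Q*((-8 + 28*Q)/(3*(-2 + 4*Q))) + Q = Q*(-8 + 28*Q)/(3*(-2 + 4*Q)) + Q = Q + Q*(-8 + 28*Q)/(3*(-2 + 4*Q)))
N*(v(4) - 3*4) = -92*((⅓)*4*(-7 + 20*4)/(-1 + 2*4) - 3*4) = -92*((⅓)*4*(-7 + 80)/(-1 + 8) - 12) = -92*((⅓)*4*73/7 - 12) = -92*((⅓)*4*(⅐)*73 - 12) = -92*(292/21 - 12) = -92*40/21 = -3680/21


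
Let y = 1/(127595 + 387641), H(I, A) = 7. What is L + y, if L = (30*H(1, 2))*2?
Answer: 216399121/515236 ≈ 420.00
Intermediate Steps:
y = 1/515236 ≈ 1.9409e-6
L = 420 (L = (30*7)*2 = 210*2 = 420)
L + y = 420 + 1/515236 = 216399121/515236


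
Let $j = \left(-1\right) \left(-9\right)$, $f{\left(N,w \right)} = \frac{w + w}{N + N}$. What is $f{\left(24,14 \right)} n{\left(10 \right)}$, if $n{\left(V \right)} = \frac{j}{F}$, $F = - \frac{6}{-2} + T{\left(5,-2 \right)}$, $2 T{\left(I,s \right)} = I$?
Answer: $\frac{21}{22} \approx 0.95455$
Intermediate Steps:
$T{\left(I,s \right)} = \frac{I}{2}$
$f{\left(N,w \right)} = \frac{w}{N}$ ($f{\left(N,w \right)} = \frac{2 w}{2 N} = 2 w \frac{1}{2 N} = \frac{w}{N}$)
$j = 9$
$F = \frac{11}{2}$ ($F = - \frac{6}{-2} + \frac{1}{2} \cdot 5 = \left(-6\right) \left(- \frac{1}{2}\right) + \frac{5}{2} = 3 + \frac{5}{2} = \frac{11}{2} \approx 5.5$)
$n{\left(V \right)} = \frac{18}{11}$ ($n{\left(V \right)} = \frac{9}{\frac{11}{2}} = 9 \cdot \frac{2}{11} = \frac{18}{11}$)
$f{\left(24,14 \right)} n{\left(10 \right)} = \frac{14}{24} \cdot \frac{18}{11} = 14 \cdot \frac{1}{24} \cdot \frac{18}{11} = \frac{7}{12} \cdot \frac{18}{11} = \frac{21}{22}$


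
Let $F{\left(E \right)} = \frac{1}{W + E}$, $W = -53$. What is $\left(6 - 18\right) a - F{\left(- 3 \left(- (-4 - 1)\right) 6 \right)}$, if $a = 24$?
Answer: $- \frac{41183}{143} \approx -287.99$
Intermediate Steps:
$F{\left(E \right)} = \frac{1}{-53 + E}$
$\left(6 - 18\right) a - F{\left(- 3 \left(- (-4 - 1)\right) 6 \right)} = \left(6 - 18\right) 24 - \frac{1}{-53 + - 3 \left(- (-4 - 1)\right) 6} = \left(-12\right) 24 - \frac{1}{-53 + - 3 \left(\left(-1\right) \left(-5\right)\right) 6} = -288 - \frac{1}{-53 + \left(-3\right) 5 \cdot 6} = -288 - \frac{1}{-53 - 90} = -288 - \frac{1}{-143} = -288 - - \frac{1}{143} = -288 + \frac{1}{143} = - \frac{41183}{143}$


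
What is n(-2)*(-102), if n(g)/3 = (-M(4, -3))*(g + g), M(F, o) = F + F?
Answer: -9792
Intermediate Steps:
M(F, o) = 2*F
n(g) = -48*g (n(g) = 3*((-2*4)*(g + g)) = 3*((-1*8)*(2*g)) = 3*(-16*g) = -48*g)
n(-2)*(-102) = -48*(-2)*(-102) = 96*(-102) = -9792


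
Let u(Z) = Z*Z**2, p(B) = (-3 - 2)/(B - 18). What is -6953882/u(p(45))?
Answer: 136873259406/125 ≈ 1.0950e+9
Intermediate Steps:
p(B) = -5/(-18 + B)
u(Z) = Z**3
-6953882/u(p(45)) = -6953882*(-(-18 + 45)**3/125) = -6953882/((-5/27)**3) = -6953882/(-125/19683) = -6953882*(-19683/125) = 136873259406/125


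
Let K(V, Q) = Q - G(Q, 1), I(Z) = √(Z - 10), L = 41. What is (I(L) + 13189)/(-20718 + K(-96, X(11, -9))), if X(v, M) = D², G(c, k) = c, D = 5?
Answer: -13189/20718 - √31/20718 ≈ -0.63686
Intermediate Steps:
I(Z) = √(-10 + Z)
X(v, M) = 25 (X(v, M) = 5² = 25)
K(V, Q) = 0 (K(V, Q) = Q - Q = 0)
(I(L) + 13189)/(-20718 + K(-96, X(11, -9))) = (√(-10 + 41) + 13189)/(-20718 + 0) = (√31 + 13189)/(-20718) = (13189 + √31)*(-1/20718) = -13189/20718 - √31/20718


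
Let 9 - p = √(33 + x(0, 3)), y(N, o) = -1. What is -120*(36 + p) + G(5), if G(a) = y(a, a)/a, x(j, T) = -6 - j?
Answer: -27001/5 + 360*√3 ≈ -4776.7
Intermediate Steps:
p = 9 - 3*√3 (p = 9 - √(33 + (-6 - 1*0)) = 9 - √(33 + (-6 + 0)) = 9 - √(33 - 6) = 9 - √27 = 9 - 3*√3 ≈ 3.8038)
G(a) = -1/a
-120*(36 + p) + G(5) = -120*(36 + (9 - 3*√3)) - 1/5 = -120*(45 - 3*√3) - 1*⅕ = (-5400 + 360*√3) - ⅕ = -27001/5 + 360*√3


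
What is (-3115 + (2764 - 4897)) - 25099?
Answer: -30347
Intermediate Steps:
(-3115 + (2764 - 4897)) - 25099 = (-3115 - 2133) - 25099 = -5248 - 25099 = -30347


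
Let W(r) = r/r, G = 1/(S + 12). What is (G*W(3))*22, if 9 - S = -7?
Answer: 11/14 ≈ 0.78571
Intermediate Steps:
S = 16 (S = 9 - 1*(-7) = 9 + 7 = 16)
G = 1/28 (G = 1/(16 + 12) = 1/28 ≈ 0.035714)
W(r) = 1
(G*W(3))*22 = ((1/28)*1)*22 = (1/28)*22 = 11/14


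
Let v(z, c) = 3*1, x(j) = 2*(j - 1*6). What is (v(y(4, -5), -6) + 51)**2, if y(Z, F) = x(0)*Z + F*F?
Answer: 2916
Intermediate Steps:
x(j) = -12 + 2*j (x(j) = 2*(j - 6) = 2*(-6 + j) = -12 + 2*j)
y(Z, F) = F**2 - 12*Z (y(Z, F) = (-12 + 2*0)*Z + F*F = (-12 + 0)*Z + F**2 = -12*Z + F**2 = F**2 - 12*Z)
v(z, c) = 3
(v(y(4, -5), -6) + 51)**2 = (3 + 51)**2 = 54**2 = 2916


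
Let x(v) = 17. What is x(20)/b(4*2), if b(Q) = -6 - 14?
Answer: -17/20 ≈ -0.85000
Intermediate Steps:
b(Q) = -20
x(20)/b(4*2) = 17/(-20) = 17*(-1/20) = -17/20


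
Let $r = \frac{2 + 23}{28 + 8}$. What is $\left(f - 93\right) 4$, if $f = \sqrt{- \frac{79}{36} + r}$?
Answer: $-372 + 2 i \sqrt{6} \approx -372.0 + 4.899 i$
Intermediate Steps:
$r = \frac{25}{36} \approx 0.69444$
$f = \frac{i \sqrt{6}}{2}$ ($f = \sqrt{- \frac{79}{36} + \frac{25}{36}} = \sqrt{- \frac{3}{2}} = \frac{i \sqrt{6}}{2} \approx 1.2247 i$)
$\left(f - 93\right) 4 = \left(\frac{i \sqrt{6}}{2} - 93\right) 4 = \left(-93 + \frac{i \sqrt{6}}{2}\right) 4 = -372 + 2 i \sqrt{6}$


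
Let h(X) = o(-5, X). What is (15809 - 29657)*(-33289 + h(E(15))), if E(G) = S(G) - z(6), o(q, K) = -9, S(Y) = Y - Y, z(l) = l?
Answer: 461110704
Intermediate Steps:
S(Y) = 0
E(G) = -6 (E(G) = 0 - 1*6 = 0 - 6 = -6)
h(X) = -9
(15809 - 29657)*(-33289 + h(E(15))) = (15809 - 29657)*(-33289 - 9) = -13848*(-33298) = 461110704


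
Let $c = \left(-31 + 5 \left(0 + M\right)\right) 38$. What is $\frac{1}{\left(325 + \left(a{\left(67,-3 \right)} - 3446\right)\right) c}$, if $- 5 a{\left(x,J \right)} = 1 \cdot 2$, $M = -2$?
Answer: $\frac{5}{24315706} \approx 2.0563 \cdot 10^{-7}$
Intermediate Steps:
$a{\left(x,J \right)} = - \frac{2}{5}$ ($a{\left(x,J \right)} = - \frac{1 \cdot 2}{5} = \left(- \frac{1}{5}\right) 2 = - \frac{2}{5}$)
$c = -1558$ ($c = \left(-31 + 5 \left(0 - 2\right)\right) 38 = \left(-31 + 5 \left(-2\right)\right) 38 = \left(-31 - 10\right) 38 = \left(-41\right) 38 = -1558$)
$\frac{1}{\left(325 + \left(a{\left(67,-3 \right)} - 3446\right)\right) c} = \frac{1}{\left(325 - \frac{17232}{5}\right) \left(-1558\right)} = \frac{1}{325 - \frac{17232}{5}} \left(- \frac{1}{1558}\right) = \frac{1}{- \frac{15607}{5}} \left(- \frac{1}{1558}\right) = \left(- \frac{5}{15607}\right) \left(- \frac{1}{1558}\right) = \frac{5}{24315706}$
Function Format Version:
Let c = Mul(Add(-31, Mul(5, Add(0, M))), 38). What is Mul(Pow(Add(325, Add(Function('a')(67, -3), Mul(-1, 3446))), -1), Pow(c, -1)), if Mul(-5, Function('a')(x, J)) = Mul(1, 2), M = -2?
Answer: Rational(5, 24315706) ≈ 2.0563e-7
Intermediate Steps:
Function('a')(x, J) = Rational(-2, 5) (Function('a')(x, J) = Mul(Rational(-1, 5), Mul(1, 2)) = Mul(Rational(-1, 5), 2) = Rational(-2, 5))
c = -1558 (c = Mul(Add(-31, Mul(5, Add(0, -2))), 38) = Mul(Add(-31, Mul(5, -2)), 38) = Mul(Add(-31, -10), 38) = Mul(-41, 38) = -1558)
Mul(Pow(Add(325, Add(Function('a')(67, -3), Mul(-1, 3446))), -1), Pow(c, -1)) = Mul(Pow(Add(325, Add(Rational(-2, 5), Mul(-1, 3446))), -1), Pow(-1558, -1)) = Mul(Pow(Add(325, Add(Rational(-2, 5), -3446)), -1), Rational(-1, 1558)) = Mul(Pow(Add(325, Rational(-17232, 5)), -1), Rational(-1, 1558)) = Mul(Pow(Rational(-15607, 5), -1), Rational(-1, 1558)) = Mul(Rational(-5, 15607), Rational(-1, 1558)) = Rational(5, 24315706)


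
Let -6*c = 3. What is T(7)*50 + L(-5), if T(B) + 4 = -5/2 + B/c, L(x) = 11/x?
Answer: -5136/5 ≈ -1027.2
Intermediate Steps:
c = -1/2 (c = -1/6*3 = -1/2 ≈ -0.50000)
T(B) = -13/2 - 2*B (T(B) = -4 + (-5/2 + B/(-1/2)) = -4 + (-5*1/2 + B*(-2)) = -4 + (-5/2 - 2*B) = -13/2 - 2*B)
T(7)*50 + L(-5) = (-13/2 - 2*7)*50 + 11/(-5) = (-13/2 - 14)*50 + 11*(-1/5) = -41/2*50 - 11/5 = -1025 - 11/5 = -5136/5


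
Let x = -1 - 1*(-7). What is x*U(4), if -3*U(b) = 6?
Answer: -12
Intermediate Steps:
U(b) = -2 (U(b) = -1/3*6 = -2)
x = 6 (x = -1 + 7 = 6)
x*U(4) = 6*(-2) = -12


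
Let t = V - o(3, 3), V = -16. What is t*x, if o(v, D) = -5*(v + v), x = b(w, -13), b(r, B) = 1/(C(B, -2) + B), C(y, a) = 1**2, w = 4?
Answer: -7/6 ≈ -1.1667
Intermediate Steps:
C(y, a) = 1
b(r, B) = 1/(1 + B)
x = -1/12 (x = 1/(1 - 13) = 1/(-12) = -1/12 ≈ -0.083333)
o(v, D) = -10*v
t = 14 (t = -16 - (-10)*3 = -16 - 1*(-30) = -16 + 30 = 14)
t*x = 14*(-1/12) = -7/6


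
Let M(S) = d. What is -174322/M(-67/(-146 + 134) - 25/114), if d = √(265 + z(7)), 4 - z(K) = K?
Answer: -87161*√262/131 ≈ -10770.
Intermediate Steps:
z(K) = 4 - K
d = √262 (d = √(265 + (4 - 1*7)) = √(265 + (4 - 7)) = √(265 - 3) = √262 ≈ 16.186)
M(S) = √262
-174322/M(-67/(-146 + 134) - 25/114) = -174322*√262/262 = -87161*√262/131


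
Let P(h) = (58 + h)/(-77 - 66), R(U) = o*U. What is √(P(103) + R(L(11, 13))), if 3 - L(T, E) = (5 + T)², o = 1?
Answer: 2*I*√1299155/143 ≈ 15.941*I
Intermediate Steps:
L(T, E) = 3 - (5 + T)²
R(U) = U (R(U) = 1*U = U)
P(h) = -58/143 - h/143 (P(h) = (58 + h)/(-143) = (58 + h)*(-1/143) = -58/143 - h/143)
√(P(103) + R(L(11, 13))) = √((-58/143 - 1/143*103) + (3 - (5 + 11)²)) = √((-58/143 - 103/143) + (3 - 1*16²)) = √(-161/143 + (3 - 1*256)) = √(-161/143 + (3 - 256)) = √(-161/143 - 253) = √(-36340/143) = 2*I*√1299155/143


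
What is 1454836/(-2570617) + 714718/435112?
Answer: 602124819687/559253152052 ≈ 1.0767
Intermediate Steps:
1454836/(-2570617) + 714718/435112 = 1454836*(-1/2570617) + 714718*(1/435112) = -1454836/2570617 + 357359/217556 = 602124819687/559253152052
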